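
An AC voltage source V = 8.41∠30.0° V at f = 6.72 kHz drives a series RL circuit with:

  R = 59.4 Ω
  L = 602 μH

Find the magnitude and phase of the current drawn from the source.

Step 1 — Angular frequency: ω = 2π·f = 2π·6720 = 4.222e+04 rad/s.
Step 2 — Component impedances:
  R: Z = R = 59.4 Ω
  L: Z = jωL = j·4.222e+04·0.000602 = 0 + j25.42 Ω
Step 3 — Series combination: Z_total = R + L = 59.4 + j25.42 Ω = 64.61∠23.2° Ω.
Step 4 — Source phasor: V = 8.41∠30.0° V = 7.283 + j4.205 V.
Step 5 — Ohm's law: I = V / Z_total = (7.283 + j4.205) / (59.4 + j25.42) = 0.1292 + j0.01549 A.
Step 6 — Convert to polar: |I| = 0.1302 A, ∠I = 6.8°.

I = 0.1302∠6.8° A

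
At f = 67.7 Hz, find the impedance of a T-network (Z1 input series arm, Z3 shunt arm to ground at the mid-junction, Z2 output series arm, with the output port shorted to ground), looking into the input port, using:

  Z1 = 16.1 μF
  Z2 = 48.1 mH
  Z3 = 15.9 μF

Step 1 — Angular frequency: ω = 2π·f = 2π·67.7 = 425.4 rad/s.
Step 2 — Component impedances:
  Z1: Z = 1/(jωC) = -j/(ω·C) = 0 - j146 Ω
  Z2: Z = jωL = j·425.4·0.0481 = 0 + j20.46 Ω
  Z3: Z = 1/(jωC) = -j/(ω·C) = 0 - j147.9 Ω
Step 3 — With the output port shorted to ground, the output series arm Z2 runs from the junction to ground; the shunt arm Z3 also runs from the junction to ground. They appear in parallel: Z3 || Z2 = 0 + j23.75 Ω.
Step 4 — Series with input arm Z1: Z_in = Z1 + (Z3 || Z2) = 0 - j122.3 Ω = 122.3∠-90.0° Ω.

Z = 0 - j122.3 Ω = 122.3∠-90.0° Ω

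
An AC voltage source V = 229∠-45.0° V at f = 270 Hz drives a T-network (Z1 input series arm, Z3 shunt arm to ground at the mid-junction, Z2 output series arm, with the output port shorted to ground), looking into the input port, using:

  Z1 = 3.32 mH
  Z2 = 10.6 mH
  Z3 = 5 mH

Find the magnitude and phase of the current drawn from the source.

Step 1 — Angular frequency: ω = 2π·f = 2π·270 = 1696 rad/s.
Step 2 — Component impedances:
  Z1: Z = jωL = j·1696·0.00332 = 0 + j5.632 Ω
  Z2: Z = jωL = j·1696·0.0106 = 0 + j17.98 Ω
  Z3: Z = jωL = j·1696·0.005 = 0 + j8.482 Ω
Step 3 — With the output port shorted to ground, the output series arm Z2 runs from the junction to ground; the shunt arm Z3 also runs from the junction to ground. They appear in parallel: Z3 || Z2 = 0 + j5.764 Ω.
Step 4 — Series with input arm Z1: Z_in = Z1 + (Z3 || Z2) = 0 + j11.4 Ω = 11.4∠90.0° Ω.
Step 5 — Source phasor: V = 229∠-45.0° V = 161.9 - j161.9 V.
Step 6 — Ohm's law: I = V / Z_total = (161.9 - j161.9) / (0 + j11.4) = -14.21 - j14.21 A.
Step 7 — Convert to polar: |I| = 20.1 A, ∠I = -135.0°.

I = 20.1∠-135.0° A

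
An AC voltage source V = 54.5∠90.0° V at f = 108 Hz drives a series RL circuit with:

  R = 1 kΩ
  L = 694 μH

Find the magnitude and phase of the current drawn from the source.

Step 1 — Angular frequency: ω = 2π·f = 2π·108 = 678.6 rad/s.
Step 2 — Component impedances:
  R: Z = R = 1000 Ω
  L: Z = jωL = j·678.6·0.000694 = 0 + j0.4709 Ω
Step 3 — Series combination: Z_total = R + L = 1000 + j0.4709 Ω = 1000∠0.0° Ω.
Step 4 — Source phasor: V = 54.5∠90.0° V = 0 + j54.5 V.
Step 5 — Ohm's law: I = V / Z_total = (0 + j54.5) / (1000 + j0.4709) = 2.567e-05 + j0.0545 A.
Step 6 — Convert to polar: |I| = 0.0545 A, ∠I = 90.0°.

I = 0.0545∠90.0° A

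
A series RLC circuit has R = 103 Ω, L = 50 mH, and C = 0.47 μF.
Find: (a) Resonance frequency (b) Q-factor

Step 1 — Resonance condition Im(Z)=0 gives ω₀ = 1/√(LC).
Step 2 — ω₀ = 1/√(0.05·4.7e-07) = 6523 rad/s.
Step 3 — f₀ = ω₀/(2π) = 1038 Hz.
Step 4 — Series Q: Q = ω₀L/R = 6523·0.05/103 = 3.167.

(a) f₀ = 1038 Hz  (b) Q = 3.167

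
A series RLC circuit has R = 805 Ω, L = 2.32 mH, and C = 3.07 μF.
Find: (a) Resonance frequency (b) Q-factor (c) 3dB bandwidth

Step 1 — Resonance condition Im(Z)=0 gives ω₀ = 1/√(LC).
Step 2 — ω₀ = 1/√(0.00232·3.07e-06) = 1.185e+04 rad/s.
Step 3 — f₀ = ω₀/(2π) = 1886 Hz.
Step 4 — Series Q: Q = ω₀L/R = 1.185e+04·0.00232/805 = 0.03415.
Step 5 — 3dB bandwidth: Δω = ω₀/Q = 3.47e+05 rad/s; BW = Δω/(2π) = 5.522e+04 Hz.

(a) f₀ = 1886 Hz  (b) Q = 0.03415  (c) BW = 5.522e+04 Hz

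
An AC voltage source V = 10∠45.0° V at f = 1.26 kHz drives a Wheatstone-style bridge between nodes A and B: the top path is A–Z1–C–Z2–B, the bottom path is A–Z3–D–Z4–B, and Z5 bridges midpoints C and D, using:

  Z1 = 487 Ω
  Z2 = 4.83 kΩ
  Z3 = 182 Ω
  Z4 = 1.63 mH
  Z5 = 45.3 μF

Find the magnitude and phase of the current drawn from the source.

Step 1 — Angular frequency: ω = 2π·f = 2π·1260 = 7917 rad/s.
Step 2 — Component impedances:
  Z1: Z = R = 487 Ω
  Z2: Z = R = 4830 Ω
  Z3: Z = R = 182 Ω
  Z4: Z = jωL = j·7917·0.00163 = 0 + j12.9 Ω
  Z5: Z = 1/(jωC) = -j/(ω·C) = 0 - j2.788 Ω
Step 3 — Bridge requires nodal analysis (the Z5 bridge couples midpoints C and D, so the two paths cannot be reduced to a simple series/parallel combination). Setting node B to ground and injecting 1 A at node A, the 3-node admittance system at A, C, D solves to V_A = Z_AB = 132.5 + j12.7 Ω = 133.1∠5.5° Ω.
Step 4 — Source phasor: V = 10∠45.0° V = 7.071 + j7.071 V.
Step 5 — Ohm's law: I = V / Z_total = (7.071 + j7.071) / (132.5 + j12.7) = 0.05794 + j0.04781 A.
Step 6 — Convert to polar: |I| = 0.07512 A, ∠I = 39.5°.

I = 0.07512∠39.5° A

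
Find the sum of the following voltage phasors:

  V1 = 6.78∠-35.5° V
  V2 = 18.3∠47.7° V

Step 1 — Convert each phasor to rectangular form:
  V1 = 6.78·(cos(-35.5°) + j·sin(-35.5°)) = 5.52 - j3.937 V
  V2 = 18.3·(cos(47.7°) + j·sin(47.7°)) = 12.32 + j13.54 V
Step 2 — Sum components: V_total = 17.84 + j9.598 V.
Step 3 — Convert to polar: |V_total| = 20.25 V, ∠V_total = 28.3°.

V_total = 20.25∠28.3° V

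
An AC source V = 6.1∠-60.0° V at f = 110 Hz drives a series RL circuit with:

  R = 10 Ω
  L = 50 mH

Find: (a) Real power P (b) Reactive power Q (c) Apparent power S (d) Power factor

Step 1 — Angular frequency: ω = 2π·f = 2π·110 = 691.2 rad/s.
Step 2 — Component impedances:
  R: Z = R = 10 Ω
  L: Z = jωL = j·691.2·0.05 = 0 + j34.56 Ω
Step 3 — Series combination: Z_total = R + L = 10 + j34.56 Ω = 35.98∠73.9° Ω.
Step 4 — Source phasor: V = 6.1∠-60.0° V = 3.05 - j5.283 V.
Step 5 — Current: I = V / Z = -0.1175 - j0.1223 A = 0.1696∠-133.9° A.
Step 6 — Complex power: S = V·I* = 0.2875 + j0.9936 VA.
Step 7 — Real power: P = Re(S) = 0.2875 W.
Step 8 — Reactive power: Q = Im(S) = 0.9936 VAR.
Step 9 — Apparent power: |S| = 1.034 VA.
Step 10 — Power factor: PF = P/|S| = 0.278 (lagging).

(a) P = 0.2875 W  (b) Q = 0.9936 VAR  (c) S = 1.034 VA  (d) PF = 0.278 (lagging)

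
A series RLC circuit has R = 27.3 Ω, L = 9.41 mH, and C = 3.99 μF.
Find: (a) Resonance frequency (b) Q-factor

Step 1 — Resonance condition Im(Z)=0 gives ω₀ = 1/√(LC).
Step 2 — ω₀ = 1/√(0.00941·3.99e-06) = 5161 rad/s.
Step 3 — f₀ = ω₀/(2π) = 821.4 Hz.
Step 4 — Series Q: Q = ω₀L/R = 5161·0.00941/27.3 = 1.779.

(a) f₀ = 821.4 Hz  (b) Q = 1.779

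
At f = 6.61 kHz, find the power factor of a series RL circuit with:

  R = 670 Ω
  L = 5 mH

Step 1 — Angular frequency: ω = 2π·f = 2π·6610 = 4.153e+04 rad/s.
Step 2 — Component impedances:
  R: Z = R = 670 Ω
  L: Z = jωL = j·4.153e+04·0.005 = 0 + j207.7 Ω
Step 3 — Series combination: Z_total = R + L = 670 + j207.7 Ω = 701.4∠17.2° Ω.
Step 4 — Power factor: PF = cos(φ) = Re(Z)/|Z| = 670/701.4 = 0.9552.
Step 5 — Type: Im(Z) = 207.7 ⇒ lagging (phase φ = 17.2°).

PF = 0.9552 (lagging, φ = 17.2°)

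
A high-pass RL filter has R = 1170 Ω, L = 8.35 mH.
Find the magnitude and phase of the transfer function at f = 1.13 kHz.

Step 1 — Angular frequency: ω = 2π·1130 = 7100 rad/s.
Step 2 — Transfer function: H(jω) = jωL/(R + jωL).
Step 3 — Numerator jωL = j·59.28; denominator R + jωL = 1170 + j59.28.
Step 4 — H = 0.002561 + j0.05054.
Step 5 — Magnitude: |H| = 0.05061 (-25.9 dB); phase: φ = 87.1°.

|H| = 0.05061 (-25.9 dB), φ = 87.1°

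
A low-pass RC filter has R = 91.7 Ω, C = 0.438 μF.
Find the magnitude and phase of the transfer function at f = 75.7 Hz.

Step 1 — Angular frequency: ω = 2π·75.7 = 475.6 rad/s.
Step 2 — Transfer function: H(jω) = 1/(1 + jωRC).
Step 3 — Denominator: 1 + jωRC = 1 + j·475.6·91.7·4.38e-07 = 1 + j0.0191.
Step 4 — H = 0.9996 - j0.0191.
Step 5 — Magnitude: |H| = 0.9998 (-0.0 dB); phase: φ = -1.1°.

|H| = 0.9998 (-0.0 dB), φ = -1.1°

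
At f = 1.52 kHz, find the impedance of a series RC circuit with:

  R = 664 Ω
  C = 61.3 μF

Step 1 — Angular frequency: ω = 2π·f = 2π·1520 = 9550 rad/s.
Step 2 — Component impedances:
  R: Z = R = 664 Ω
  C: Z = 1/(jωC) = -j/(ω·C) = 0 - j1.708 Ω
Step 3 — Series combination: Z_total = R + C = 664 - j1.708 Ω = 664∠-0.1° Ω.

Z = 664 - j1.708 Ω = 664∠-0.1° Ω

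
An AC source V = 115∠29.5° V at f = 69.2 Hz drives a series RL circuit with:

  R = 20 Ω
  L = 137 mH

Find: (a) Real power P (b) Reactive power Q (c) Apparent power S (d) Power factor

Step 1 — Angular frequency: ω = 2π·f = 2π·69.2 = 434.8 rad/s.
Step 2 — Component impedances:
  R: Z = R = 20 Ω
  L: Z = jωL = j·434.8·0.137 = 0 + j59.57 Ω
Step 3 — Series combination: Z_total = R + L = 20 + j59.57 Ω = 62.84∠71.4° Ω.
Step 4 — Source phasor: V = 115∠29.5° V = 100.1 + j56.63 V.
Step 5 — Current: I = V / Z = 1.361 - j1.223 A = 1.83∠-41.9° A.
Step 6 — Complex power: S = V·I* = 66.99 + j199.5 VA.
Step 7 — Real power: P = Re(S) = 66.99 W.
Step 8 — Reactive power: Q = Im(S) = 199.5 VAR.
Step 9 — Apparent power: |S| = 210.5 VA.
Step 10 — Power factor: PF = P/|S| = 0.3183 (lagging).

(a) P = 66.99 W  (b) Q = 199.5 VAR  (c) S = 210.5 VA  (d) PF = 0.3183 (lagging)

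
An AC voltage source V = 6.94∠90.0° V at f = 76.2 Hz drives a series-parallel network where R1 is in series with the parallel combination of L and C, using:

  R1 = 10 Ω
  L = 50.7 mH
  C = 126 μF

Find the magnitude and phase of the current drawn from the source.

Step 1 — Angular frequency: ω = 2π·f = 2π·76.2 = 478.8 rad/s.
Step 2 — Component impedances:
  R1: Z = R = 10 Ω
  L: Z = jωL = j·478.8·0.0507 = 0 + j24.27 Ω
  C: Z = 1/(jωC) = -j/(ω·C) = 0 - j16.58 Ω
Step 3 — Parallel branch: L || C = 1/(1/L + 1/C) = 0 - j52.27 Ω.
Step 4 — Series with R1: Z_total = R1 + (L || C) = 10 - j52.27 Ω = 53.22∠-79.2° Ω.
Step 5 — Source phasor: V = 6.94∠90.0° V = 0 + j6.94 V.
Step 6 — Ohm's law: I = V / Z_total = (0 + j6.94) / (10 - j52.27) = -0.1281 + j0.0245 A.
Step 7 — Convert to polar: |I| = 0.1304 A, ∠I = 169.2°.

I = 0.1304∠169.2° A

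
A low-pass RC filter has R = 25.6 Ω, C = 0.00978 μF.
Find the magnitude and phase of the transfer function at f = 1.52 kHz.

Step 1 — Angular frequency: ω = 2π·1520 = 9550 rad/s.
Step 2 — Transfer function: H(jω) = 1/(1 + jωRC).
Step 3 — Denominator: 1 + jωRC = 1 + j·9550·25.6·9.78e-09 = 1 + j0.002391.
Step 4 — H = 1 - j0.002391.
Step 5 — Magnitude: |H| = 1 (-0.0 dB); phase: φ = -0.1°.

|H| = 1 (-0.0 dB), φ = -0.1°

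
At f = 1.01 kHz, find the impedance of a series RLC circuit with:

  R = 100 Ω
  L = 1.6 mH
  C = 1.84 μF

Step 1 — Angular frequency: ω = 2π·f = 2π·1010 = 6346 rad/s.
Step 2 — Component impedances:
  R: Z = R = 100 Ω
  L: Z = jωL = j·6346·0.0016 = 0 + j10.15 Ω
  C: Z = 1/(jωC) = -j/(ω·C) = 0 - j85.64 Ω
Step 3 — Series combination: Z_total = R + L + C = 100 - j75.49 Ω = 125.3∠-37.0° Ω.

Z = 100 - j75.49 Ω = 125.3∠-37.0° Ω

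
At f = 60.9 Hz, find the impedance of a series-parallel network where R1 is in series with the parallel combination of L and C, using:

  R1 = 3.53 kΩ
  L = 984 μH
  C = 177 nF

Step 1 — Angular frequency: ω = 2π·f = 2π·60.9 = 382.6 rad/s.
Step 2 — Component impedances:
  R1: Z = R = 3530 Ω
  L: Z = jωL = j·382.6·0.000984 = 0 + j0.3765 Ω
  C: Z = 1/(jωC) = -j/(ω·C) = 0 - j1.476e+04 Ω
Step 3 — Parallel branch: L || C = 1/(1/L + 1/C) = 0 + j0.3765 Ω.
Step 4 — Series with R1: Z_total = R1 + (L || C) = 3530 + j0.3765 Ω = 3530∠0.0° Ω.

Z = 3530 + j0.3765 Ω = 3530∠0.0° Ω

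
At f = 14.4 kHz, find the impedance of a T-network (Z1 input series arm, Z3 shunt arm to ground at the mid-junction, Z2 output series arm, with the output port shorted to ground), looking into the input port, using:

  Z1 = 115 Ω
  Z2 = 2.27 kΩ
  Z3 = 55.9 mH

Step 1 — Angular frequency: ω = 2π·f = 2π·1.44e+04 = 9.048e+04 rad/s.
Step 2 — Component impedances:
  Z1: Z = R = 115 Ω
  Z2: Z = R = 2270 Ω
  Z3: Z = jωL = j·9.048e+04·0.0559 = 0 + j5058 Ω
Step 3 — With the output port shorted to ground, the output series arm Z2 runs from the junction to ground; the shunt arm Z3 also runs from the junction to ground. They appear in parallel: Z3 || Z2 = 1889 + j848 Ω.
Step 4 — Series with input arm Z1: Z_in = Z1 + (Z3 || Z2) = 2004 + j848 Ω = 2176∠22.9° Ω.

Z = 2004 + j848 Ω = 2176∠22.9° Ω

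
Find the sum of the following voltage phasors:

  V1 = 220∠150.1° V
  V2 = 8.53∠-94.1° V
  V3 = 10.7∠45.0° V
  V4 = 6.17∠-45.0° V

Step 1 — Convert each phasor to rectangular form:
  V1 = 220·(cos(150.1°) + j·sin(150.1°)) = -190.7 + j109.7 V
  V2 = 8.53·(cos(-94.1°) + j·sin(-94.1°)) = -0.6099 - j8.508 V
  V3 = 10.7·(cos(45.0°) + j·sin(45.0°)) = 7.566 + j7.566 V
  V4 = 6.17·(cos(-45.0°) + j·sin(-45.0°)) = 4.363 - j4.363 V
Step 2 — Sum components: V_total = -179.4 + j104.4 V.
Step 3 — Convert to polar: |V_total| = 207.5 V, ∠V_total = 149.8°.

V_total = 207.5∠149.8° V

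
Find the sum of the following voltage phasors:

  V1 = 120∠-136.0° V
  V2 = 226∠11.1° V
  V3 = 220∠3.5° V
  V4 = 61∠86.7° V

Step 1 — Convert each phasor to rectangular form:
  V1 = 120·(cos(-136.0°) + j·sin(-136.0°)) = -86.32 - j83.36 V
  V2 = 226·(cos(11.1°) + j·sin(11.1°)) = 221.8 + j43.51 V
  V3 = 220·(cos(3.5°) + j·sin(3.5°)) = 219.6 + j13.43 V
  V4 = 61·(cos(86.7°) + j·sin(86.7°)) = 3.511 + j60.9 V
Step 2 — Sum components: V_total = 358.6 + j34.48 V.
Step 3 — Convert to polar: |V_total| = 360.2 V, ∠V_total = 5.5°.

V_total = 360.2∠5.5° V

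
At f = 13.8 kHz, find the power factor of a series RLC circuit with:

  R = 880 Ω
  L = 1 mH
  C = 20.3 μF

Step 1 — Angular frequency: ω = 2π·f = 2π·1.38e+04 = 8.671e+04 rad/s.
Step 2 — Component impedances:
  R: Z = R = 880 Ω
  L: Z = jωL = j·8.671e+04·0.001 = 0 + j86.71 Ω
  C: Z = 1/(jωC) = -j/(ω·C) = 0 - j0.5681 Ω
Step 3 — Series combination: Z_total = R + L + C = 880 + j86.14 Ω = 884.2∠5.6° Ω.
Step 4 — Power factor: PF = cos(φ) = Re(Z)/|Z| = 880/884.2 = 0.9952.
Step 5 — Type: Im(Z) = 86.14 ⇒ lagging (phase φ = 5.6°).

PF = 0.9952 (lagging, φ = 5.6°)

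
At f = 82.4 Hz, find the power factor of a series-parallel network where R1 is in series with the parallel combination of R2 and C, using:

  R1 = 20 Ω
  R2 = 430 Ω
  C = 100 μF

Step 1 — Angular frequency: ω = 2π·f = 2π·82.4 = 517.7 rad/s.
Step 2 — Component impedances:
  R1: Z = R = 20 Ω
  R2: Z = R = 430 Ω
  C: Z = 1/(jωC) = -j/(ω·C) = 0 - j19.31 Ω
Step 3 — Parallel branch: R2 || C = 1/(1/R2 + 1/C) = 0.8658 - j19.28 Ω.
Step 4 — Series with R1: Z_total = R1 + (R2 || C) = 20.87 - j19.28 Ω = 28.41∠-42.7° Ω.
Step 5 — Power factor: PF = cos(φ) = Re(Z)/|Z| = 20.866/28.407 = 0.7345.
Step 6 — Type: Im(Z) = -19.28 ⇒ leading (phase φ = -42.7°).

PF = 0.7345 (leading, φ = -42.7°)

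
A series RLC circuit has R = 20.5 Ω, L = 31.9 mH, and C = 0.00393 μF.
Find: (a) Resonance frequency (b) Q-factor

Step 1 — Resonance condition Im(Z)=0 gives ω₀ = 1/√(LC).
Step 2 — ω₀ = 1/√(0.0319·3.93e-09) = 8.931e+04 rad/s.
Step 3 — f₀ = ω₀/(2π) = 1.421e+04 Hz.
Step 4 — Series Q: Q = ω₀L/R = 8.931e+04·0.0319/20.5 = 139.

(a) f₀ = 1.421e+04 Hz  (b) Q = 139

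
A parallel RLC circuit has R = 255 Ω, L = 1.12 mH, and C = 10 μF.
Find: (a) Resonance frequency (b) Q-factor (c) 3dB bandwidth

Step 1 — Resonance: ω₀ = 1/√(LC) = 1/√(0.00112·1e-05) = 9449 rad/s.
Step 2 — f₀ = ω₀/(2π) = 1504 Hz.
Step 3 — Parallel Q: Q = R/(ω₀L) = 255/(9449·0.00112) = 24.1.
Step 4 — Bandwidth: Δω = ω₀/Q = 392.2 rad/s; BW = Δω/(2π) = 62.41 Hz.

(a) f₀ = 1504 Hz  (b) Q = 24.1  (c) BW = 62.41 Hz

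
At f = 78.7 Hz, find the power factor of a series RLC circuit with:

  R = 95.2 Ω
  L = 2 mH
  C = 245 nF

Step 1 — Angular frequency: ω = 2π·f = 2π·78.7 = 494.5 rad/s.
Step 2 — Component impedances:
  R: Z = R = 95.2 Ω
  L: Z = jωL = j·494.5·0.002 = 0 + j0.989 Ω
  C: Z = 1/(jωC) = -j/(ω·C) = 0 - j8254 Ω
Step 3 — Series combination: Z_total = R + L + C = 95.2 - j8253 Ω = 8254∠-89.3° Ω.
Step 4 — Power factor: PF = cos(φ) = Re(Z)/|Z| = 95.2/8254 = 0.01153.
Step 5 — Type: Im(Z) = -8253 ⇒ leading (phase φ = -89.3°).

PF = 0.01153 (leading, φ = -89.3°)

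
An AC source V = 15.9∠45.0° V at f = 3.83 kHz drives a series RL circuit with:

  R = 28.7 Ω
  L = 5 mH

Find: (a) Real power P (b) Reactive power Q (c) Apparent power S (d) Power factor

Step 1 — Angular frequency: ω = 2π·f = 2π·3830 = 2.406e+04 rad/s.
Step 2 — Component impedances:
  R: Z = R = 28.7 Ω
  L: Z = jωL = j·2.406e+04·0.005 = 0 + j120.3 Ω
Step 3 — Series combination: Z_total = R + L = 28.7 + j120.3 Ω = 123.7∠76.6° Ω.
Step 4 — Source phasor: V = 15.9∠45.0° V = 11.24 + j11.24 V.
Step 5 — Current: I = V / Z = 0.1095 - j0.06732 A = 0.1285∠-31.6° A.
Step 6 — Complex power: S = V·I* = 0.4742 + j1.988 VA.
Step 7 — Real power: P = Re(S) = 0.4742 W.
Step 8 — Reactive power: Q = Im(S) = 1.988 VAR.
Step 9 — Apparent power: |S| = 2.044 VA.
Step 10 — Power factor: PF = P/|S| = 0.232 (lagging).

(a) P = 0.4742 W  (b) Q = 1.988 VAR  (c) S = 2.044 VA  (d) PF = 0.232 (lagging)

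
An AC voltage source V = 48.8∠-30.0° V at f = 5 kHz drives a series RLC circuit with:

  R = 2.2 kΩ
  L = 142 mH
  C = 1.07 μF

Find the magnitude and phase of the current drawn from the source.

Step 1 — Angular frequency: ω = 2π·f = 2π·5000 = 3.142e+04 rad/s.
Step 2 — Component impedances:
  R: Z = R = 2200 Ω
  L: Z = jωL = j·3.142e+04·0.142 = 0 + j4461 Ω
  C: Z = 1/(jωC) = -j/(ω·C) = 0 - j29.75 Ω
Step 3 — Series combination: Z_total = R + L + C = 2200 + j4431 Ω = 4947∠63.6° Ω.
Step 4 — Source phasor: V = 48.8∠-30.0° V = 42.26 - j24.4 V.
Step 5 — Ohm's law: I = V / Z_total = (42.26 - j24.4) / (2200 + j4431) = -0.0006189 - j0.009844 A.
Step 6 — Convert to polar: |I| = 0.009864 A, ∠I = -93.6°.

I = 0.009864∠-93.6° A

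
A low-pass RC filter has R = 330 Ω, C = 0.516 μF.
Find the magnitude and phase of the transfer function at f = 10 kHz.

Step 1 — Angular frequency: ω = 2π·1e+04 = 6.283e+04 rad/s.
Step 2 — Transfer function: H(jω) = 1/(1 + jωRC).
Step 3 — Denominator: 1 + jωRC = 1 + j·6.283e+04·330·5.16e-07 = 1 + j10.7.
Step 4 — H = 0.00866 - j0.09266.
Step 5 — Magnitude: |H| = 0.09306 (-20.6 dB); phase: φ = -84.7°.

|H| = 0.09306 (-20.6 dB), φ = -84.7°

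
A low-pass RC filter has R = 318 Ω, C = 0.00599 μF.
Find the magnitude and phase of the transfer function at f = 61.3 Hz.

Step 1 — Angular frequency: ω = 2π·61.3 = 385.2 rad/s.
Step 2 — Transfer function: H(jω) = 1/(1 + jωRC).
Step 3 — Denominator: 1 + jωRC = 1 + j·385.2·318·5.99e-09 = 1 + j0.0007337.
Step 4 — H = 1 - j0.0007337.
Step 5 — Magnitude: |H| = 1 (-0.0 dB); phase: φ = -0.0°.

|H| = 1 (-0.0 dB), φ = -0.0°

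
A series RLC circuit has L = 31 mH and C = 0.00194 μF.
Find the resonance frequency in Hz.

Step 1 — Resonance condition Im(Z)=0 gives ω₀ = 1/√(LC).
Step 2 — ω₀ = 1/√(0.031·1.94e-09) = 1.289e+05 rad/s.
Step 3 — f₀ = ω₀/(2π) = 2.052e+04 Hz.

f₀ = 2.052e+04 Hz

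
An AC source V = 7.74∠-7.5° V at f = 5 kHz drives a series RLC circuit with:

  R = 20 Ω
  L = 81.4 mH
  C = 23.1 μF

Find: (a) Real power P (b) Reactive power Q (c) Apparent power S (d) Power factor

Step 1 — Angular frequency: ω = 2π·f = 2π·5000 = 3.142e+04 rad/s.
Step 2 — Component impedances:
  R: Z = R = 20 Ω
  L: Z = jωL = j·3.142e+04·0.0814 = 0 + j2557 Ω
  C: Z = 1/(jωC) = -j/(ω·C) = 0 - j1.378 Ω
Step 3 — Series combination: Z_total = R + L + C = 20 + j2556 Ω = 2556∠89.6° Ω.
Step 4 — Source phasor: V = 7.74∠-7.5° V = 7.674 - j1.01 V.
Step 5 — Current: I = V / Z = -0.0003718 - j0.003005 A = 0.003028∠-97.1° A.
Step 6 — Complex power: S = V·I* = 0.0001834 + j0.02344 VA.
Step 7 — Real power: P = Re(S) = 0.0001834 W.
Step 8 — Reactive power: Q = Im(S) = 0.02344 VAR.
Step 9 — Apparent power: |S| = 0.02344 VA.
Step 10 — Power factor: PF = P/|S| = 0.007825 (lagging).

(a) P = 0.0001834 W  (b) Q = 0.02344 VAR  (c) S = 0.02344 VA  (d) PF = 0.007825 (lagging)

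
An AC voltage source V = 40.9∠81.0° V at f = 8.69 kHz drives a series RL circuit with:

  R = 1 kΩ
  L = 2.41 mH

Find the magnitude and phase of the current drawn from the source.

Step 1 — Angular frequency: ω = 2π·f = 2π·8690 = 5.46e+04 rad/s.
Step 2 — Component impedances:
  R: Z = R = 1000 Ω
  L: Z = jωL = j·5.46e+04·0.00241 = 0 + j131.6 Ω
Step 3 — Series combination: Z_total = R + L = 1000 + j131.6 Ω = 1009∠7.5° Ω.
Step 4 — Source phasor: V = 40.9∠81.0° V = 6.398 + j40.4 V.
Step 5 — Ohm's law: I = V / Z_total = (6.398 + j40.4) / (1000 + j131.6) = 0.01151 + j0.03888 A.
Step 6 — Convert to polar: |I| = 0.04055 A, ∠I = 73.5°.

I = 0.04055∠73.5° A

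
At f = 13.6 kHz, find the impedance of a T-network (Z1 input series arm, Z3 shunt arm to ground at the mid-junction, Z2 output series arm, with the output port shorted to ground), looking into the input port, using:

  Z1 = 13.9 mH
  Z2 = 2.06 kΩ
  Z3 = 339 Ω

Step 1 — Angular frequency: ω = 2π·f = 2π·1.36e+04 = 8.545e+04 rad/s.
Step 2 — Component impedances:
  Z1: Z = jωL = j·8.545e+04·0.0139 = 0 + j1188 Ω
  Z2: Z = R = 2060 Ω
  Z3: Z = R = 339 Ω
Step 3 — With the output port shorted to ground, the output series arm Z2 runs from the junction to ground; the shunt arm Z3 also runs from the junction to ground. They appear in parallel: Z3 || Z2 = 291.1 Ω.
Step 4 — Series with input arm Z1: Z_in = Z1 + (Z3 || Z2) = 291.1 + j1188 Ω = 1223∠76.2° Ω.

Z = 291.1 + j1188 Ω = 1223∠76.2° Ω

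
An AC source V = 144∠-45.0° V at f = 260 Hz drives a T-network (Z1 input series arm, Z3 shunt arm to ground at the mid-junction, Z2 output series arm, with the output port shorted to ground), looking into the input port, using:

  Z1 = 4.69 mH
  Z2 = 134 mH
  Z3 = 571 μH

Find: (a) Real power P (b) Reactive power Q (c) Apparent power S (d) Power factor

Step 1 — Angular frequency: ω = 2π·f = 2π·260 = 1634 rad/s.
Step 2 — Component impedances:
  Z1: Z = jωL = j·1634·0.00469 = 0 + j7.662 Ω
  Z2: Z = jωL = j·1634·0.134 = 0 + j218.9 Ω
  Z3: Z = jωL = j·1634·0.000571 = 0 + j0.9328 Ω
Step 3 — With the output port shorted to ground, the output series arm Z2 runs from the junction to ground; the shunt arm Z3 also runs from the junction to ground. They appear in parallel: Z3 || Z2 = 0 + j0.9288 Ω.
Step 4 — Series with input arm Z1: Z_in = Z1 + (Z3 || Z2) = 0 + j8.591 Ω = 8.591∠90.0° Ω.
Step 5 — Source phasor: V = 144∠-45.0° V = 101.8 - j101.8 V.
Step 6 — Current: I = V / Z = -11.85 - j11.85 A = 16.76∠-135.0° A.
Step 7 — Complex power: S = V·I* = 0 + j2414 VA.
Step 8 — Real power: P = Re(S) = 0 W.
Step 9 — Reactive power: Q = Im(S) = 2414 VAR.
Step 10 — Apparent power: |S| = 2414 VA.
Step 11 — Power factor: PF = P/|S| = 0 (lagging).

(a) P = 0 W  (b) Q = 2414 VAR  (c) S = 2414 VA  (d) PF = 0 (lagging)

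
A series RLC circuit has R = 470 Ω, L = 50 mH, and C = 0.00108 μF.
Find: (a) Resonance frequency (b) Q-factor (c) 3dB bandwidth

Step 1 — Resonance: ω₀ = 1/√(LC) = 1/√(0.05·1.08e-09) = 1.361e+05 rad/s.
Step 2 — f₀ = ω₀/(2π) = 2.166e+04 Hz.
Step 3 — Series Q: Q = ω₀L/R = 1.361e+05·0.05/470 = 14.48.
Step 4 — Bandwidth: Δω = ω₀/Q = 9400 rad/s; BW = Δω/(2π) = 1496 Hz.

(a) f₀ = 2.166e+04 Hz  (b) Q = 14.48  (c) BW = 1496 Hz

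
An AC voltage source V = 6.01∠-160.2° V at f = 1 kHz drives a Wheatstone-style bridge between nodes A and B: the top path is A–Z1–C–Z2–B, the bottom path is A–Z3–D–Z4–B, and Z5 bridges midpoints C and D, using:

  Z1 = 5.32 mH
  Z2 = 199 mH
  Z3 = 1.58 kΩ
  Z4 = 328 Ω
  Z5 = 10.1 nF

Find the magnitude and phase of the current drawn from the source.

Step 1 — Angular frequency: ω = 2π·f = 2π·1000 = 6283 rad/s.
Step 2 — Component impedances:
  Z1: Z = jωL = j·6283·0.00532 = 0 + j33.43 Ω
  Z2: Z = jωL = j·6283·0.199 = 0 + j1250 Ω
  Z3: Z = R = 1580 Ω
  Z4: Z = R = 328 Ω
  Z5: Z = 1/(jωC) = -j/(ω·C) = 0 - j1.576e+04 Ω
Step 3 — Bridge requires nodal analysis (the Z5 bridge couples midpoints C and D, so the two paths cannot be reduced to a simple series/parallel combination). Setting node B to ground and injecting 1 A at node A, the 3-node admittance system at A, C, D solves to V_A = Z_AB = 639.9 + j899.9 Ω = 1104∠54.6° Ω.
Step 4 — Source phasor: V = 6.01∠-160.2° V = -5.655 - j2.036 V.
Step 5 — Ohm's law: I = V / Z_total = (-5.655 - j2.036) / (639.9 + j899.9) = -0.00447 + j0.003105 A.
Step 6 — Convert to polar: |I| = 0.005443 A, ∠I = 145.2°.

I = 0.005443∠145.2° A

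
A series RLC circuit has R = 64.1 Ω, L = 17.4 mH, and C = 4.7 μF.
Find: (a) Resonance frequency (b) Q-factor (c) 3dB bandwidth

Step 1 — Resonance condition Im(Z)=0 gives ω₀ = 1/√(LC).
Step 2 — ω₀ = 1/√(0.0174·4.7e-06) = 3497 rad/s.
Step 3 — f₀ = ω₀/(2π) = 556.5 Hz.
Step 4 — Series Q: Q = ω₀L/R = 3497·0.0174/64.1 = 0.9492.
Step 5 — 3dB bandwidth: Δω = ω₀/Q = 3684 rad/s; BW = Δω/(2π) = 586.3 Hz.

(a) f₀ = 556.5 Hz  (b) Q = 0.9492  (c) BW = 586.3 Hz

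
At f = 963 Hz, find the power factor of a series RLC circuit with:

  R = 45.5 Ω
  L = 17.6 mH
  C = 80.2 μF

Step 1 — Angular frequency: ω = 2π·f = 2π·963 = 6051 rad/s.
Step 2 — Component impedances:
  R: Z = R = 45.5 Ω
  L: Z = jωL = j·6051·0.0176 = 0 + j106.5 Ω
  C: Z = 1/(jωC) = -j/(ω·C) = 0 - j2.061 Ω
Step 3 — Series combination: Z_total = R + L + C = 45.5 + j104.4 Ω = 113.9∠66.5° Ω.
Step 4 — Power factor: PF = cos(φ) = Re(Z)/|Z| = 45.5/113.91 = 0.3994.
Step 5 — Type: Im(Z) = 104.4 ⇒ lagging (phase φ = 66.5°).

PF = 0.3994 (lagging, φ = 66.5°)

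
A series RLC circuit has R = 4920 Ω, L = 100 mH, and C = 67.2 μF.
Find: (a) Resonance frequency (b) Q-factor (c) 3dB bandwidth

Step 1 — Resonance condition Im(Z)=0 gives ω₀ = 1/√(LC).
Step 2 — ω₀ = 1/√(0.1·6.72e-05) = 385.8 rad/s.
Step 3 — f₀ = ω₀/(2π) = 61.4 Hz.
Step 4 — Series Q: Q = ω₀L/R = 385.8·0.1/4920 = 0.007841.
Step 5 — 3dB bandwidth: Δω = ω₀/Q = 4.92e+04 rad/s; BW = Δω/(2π) = 7830 Hz.

(a) f₀ = 61.4 Hz  (b) Q = 0.007841  (c) BW = 7830 Hz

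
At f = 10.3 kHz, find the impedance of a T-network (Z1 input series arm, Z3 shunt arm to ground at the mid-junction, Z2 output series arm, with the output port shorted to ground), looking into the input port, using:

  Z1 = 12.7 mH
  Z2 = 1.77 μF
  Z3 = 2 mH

Step 1 — Angular frequency: ω = 2π·f = 2π·1.03e+04 = 6.472e+04 rad/s.
Step 2 — Component impedances:
  Z1: Z = jωL = j·6.472e+04·0.0127 = 0 + j821.9 Ω
  Z2: Z = 1/(jωC) = -j/(ω·C) = 0 - j8.73 Ω
  Z3: Z = jωL = j·6.472e+04·0.002 = 0 + j129.4 Ω
Step 3 — With the output port shorted to ground, the output series arm Z2 runs from the junction to ground; the shunt arm Z3 also runs from the junction to ground. They appear in parallel: Z3 || Z2 = 0 - j9.361 Ω.
Step 4 — Series with input arm Z1: Z_in = Z1 + (Z3 || Z2) = 0 + j812.5 Ω = 812.5∠90.0° Ω.

Z = 0 + j812.5 Ω = 812.5∠90.0° Ω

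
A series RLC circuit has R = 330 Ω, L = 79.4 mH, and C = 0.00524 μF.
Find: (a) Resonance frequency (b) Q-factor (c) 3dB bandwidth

Step 1 — Resonance condition Im(Z)=0 gives ω₀ = 1/√(LC).
Step 2 — ω₀ = 1/√(0.0794·5.24e-09) = 4.903e+04 rad/s.
Step 3 — f₀ = ω₀/(2π) = 7803 Hz.
Step 4 — Series Q: Q = ω₀L/R = 4.903e+04·0.0794/330 = 11.8.
Step 5 — 3dB bandwidth: Δω = ω₀/Q = 4156 rad/s; BW = Δω/(2π) = 661.5 Hz.

(a) f₀ = 7803 Hz  (b) Q = 11.8  (c) BW = 661.5 Hz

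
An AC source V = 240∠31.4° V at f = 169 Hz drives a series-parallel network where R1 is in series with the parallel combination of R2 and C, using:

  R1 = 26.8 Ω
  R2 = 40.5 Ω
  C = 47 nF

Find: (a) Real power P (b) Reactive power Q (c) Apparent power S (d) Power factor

Step 1 — Angular frequency: ω = 2π·f = 2π·169 = 1062 rad/s.
Step 2 — Component impedances:
  R1: Z = R = 26.8 Ω
  R2: Z = R = 40.5 Ω
  C: Z = 1/(jωC) = -j/(ω·C) = 0 - j2.004e+04 Ω
Step 3 — Parallel branch: R2 || C = 1/(1/R2 + 1/C) = 40.5 - j0.08186 Ω.
Step 4 — Series with R1: Z_total = R1 + (R2 || C) = 67.3 - j0.08186 Ω = 67.3∠-0.1° Ω.
Step 5 — Source phasor: V = 240∠31.4° V = 204.9 + j125 V.
Step 6 — Current: I = V / Z = 3.042 + j1.862 A = 3.566∠31.5° A.
Step 7 — Complex power: S = V·I* = 855.9 - j1.041 VA.
Step 8 — Real power: P = Re(S) = 855.9 W.
Step 9 — Reactive power: Q = Im(S) = -1.041 VAR.
Step 10 — Apparent power: |S| = 855.9 VA.
Step 11 — Power factor: PF = P/|S| = 1 (leading).

(a) P = 855.9 W  (b) Q = -1.041 VAR  (c) S = 855.9 VA  (d) PF = 1 (leading)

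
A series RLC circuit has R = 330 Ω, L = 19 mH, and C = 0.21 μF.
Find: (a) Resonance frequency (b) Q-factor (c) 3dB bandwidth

Step 1 — Resonance: ω₀ = 1/√(LC) = 1/√(0.019·2.1e-07) = 1.583e+04 rad/s.
Step 2 — f₀ = ω₀/(2π) = 2520 Hz.
Step 3 — Series Q: Q = ω₀L/R = 1.583e+04·0.019/330 = 0.9115.
Step 4 — Bandwidth: Δω = ω₀/Q = 1.737e+04 rad/s; BW = Δω/(2π) = 2764 Hz.

(a) f₀ = 2520 Hz  (b) Q = 0.9115  (c) BW = 2764 Hz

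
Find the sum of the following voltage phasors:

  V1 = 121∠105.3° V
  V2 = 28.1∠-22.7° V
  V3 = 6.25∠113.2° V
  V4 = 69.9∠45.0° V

Step 1 — Convert each phasor to rectangular form:
  V1 = 121·(cos(105.3°) + j·sin(105.3°)) = -31.93 + j116.7 V
  V2 = 28.1·(cos(-22.7°) + j·sin(-22.7°)) = 25.92 - j10.84 V
  V3 = 6.25·(cos(113.2°) + j·sin(113.2°)) = -2.462 + j5.745 V
  V4 = 69.9·(cos(45.0°) + j·sin(45.0°)) = 49.43 + j49.43 V
Step 2 — Sum components: V_total = 40.96 + j161 V.
Step 3 — Convert to polar: |V_total| = 166.2 V, ∠V_total = 75.7°.

V_total = 166.2∠75.7° V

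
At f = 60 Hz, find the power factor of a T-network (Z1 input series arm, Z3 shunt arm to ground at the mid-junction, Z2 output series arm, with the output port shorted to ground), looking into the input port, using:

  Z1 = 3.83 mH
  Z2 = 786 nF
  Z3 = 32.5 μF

Step 1 — Angular frequency: ω = 2π·f = 2π·60 = 377 rad/s.
Step 2 — Component impedances:
  Z1: Z = jωL = j·377·0.00383 = 0 + j1.444 Ω
  Z2: Z = 1/(jωC) = -j/(ω·C) = 0 - j3375 Ω
  Z3: Z = 1/(jωC) = -j/(ω·C) = 0 - j81.62 Ω
Step 3 — With the output port shorted to ground, the output series arm Z2 runs from the junction to ground; the shunt arm Z3 also runs from the junction to ground. They appear in parallel: Z3 || Z2 = 0 - j79.69 Ω.
Step 4 — Series with input arm Z1: Z_in = Z1 + (Z3 || Z2) = 0 - j78.25 Ω = 78.25∠-90.0° Ω.
Step 5 — Power factor: PF = cos(φ) = Re(Z)/|Z| = 0/78.25 = 0.
Step 6 — Type: Im(Z) = -78.25 ⇒ leading (phase φ = -90.0°).

PF = 0 (leading, φ = -90.0°)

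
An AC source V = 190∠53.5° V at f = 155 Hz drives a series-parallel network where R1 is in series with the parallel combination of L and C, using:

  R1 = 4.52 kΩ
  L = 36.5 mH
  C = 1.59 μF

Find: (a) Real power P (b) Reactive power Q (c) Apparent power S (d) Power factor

Step 1 — Angular frequency: ω = 2π·f = 2π·155 = 973.9 rad/s.
Step 2 — Component impedances:
  R1: Z = R = 4520 Ω
  L: Z = jωL = j·973.9·0.0365 = 0 + j35.55 Ω
  C: Z = 1/(jωC) = -j/(ω·C) = 0 - j645.8 Ω
Step 3 — Parallel branch: L || C = 1/(1/L + 1/C) = 0 + j37.62 Ω.
Step 4 — Series with R1: Z_total = R1 + (L || C) = 4520 + j37.62 Ω = 4520∠0.5° Ω.
Step 5 — Source phasor: V = 190∠53.5° V = 113 + j152.7 V.
Step 6 — Current: I = V / Z = 0.02528 + j0.03358 A = 0.04203∠53.0° A.
Step 7 — Complex power: S = V·I* = 7.986 + j0.06647 VA.
Step 8 — Real power: P = Re(S) = 7.986 W.
Step 9 — Reactive power: Q = Im(S) = 0.06647 VAR.
Step 10 — Apparent power: |S| = 7.986 VA.
Step 11 — Power factor: PF = P/|S| = 1 (lagging).

(a) P = 7.986 W  (b) Q = 0.06647 VAR  (c) S = 7.986 VA  (d) PF = 1 (lagging)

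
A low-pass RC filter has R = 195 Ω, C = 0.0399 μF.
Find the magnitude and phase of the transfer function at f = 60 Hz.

Step 1 — Angular frequency: ω = 2π·60 = 377 rad/s.
Step 2 — Transfer function: H(jω) = 1/(1 + jωRC).
Step 3 — Denominator: 1 + jωRC = 1 + j·377·195·3.99e-08 = 1 + j0.002933.
Step 4 — H = 1 - j0.002933.
Step 5 — Magnitude: |H| = 1 (-0.0 dB); phase: φ = -0.2°.

|H| = 1 (-0.0 dB), φ = -0.2°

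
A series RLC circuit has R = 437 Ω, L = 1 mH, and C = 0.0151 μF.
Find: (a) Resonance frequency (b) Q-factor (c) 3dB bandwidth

Step 1 — Resonance condition Im(Z)=0 gives ω₀ = 1/√(LC).
Step 2 — ω₀ = 1/√(0.001·1.51e-08) = 2.573e+05 rad/s.
Step 3 — f₀ = ω₀/(2π) = 4.096e+04 Hz.
Step 4 — Series Q: Q = ω₀L/R = 2.573e+05·0.001/437 = 0.5889.
Step 5 — 3dB bandwidth: Δω = ω₀/Q = 4.37e+05 rad/s; BW = Δω/(2π) = 6.955e+04 Hz.

(a) f₀ = 4.096e+04 Hz  (b) Q = 0.5889  (c) BW = 6.955e+04 Hz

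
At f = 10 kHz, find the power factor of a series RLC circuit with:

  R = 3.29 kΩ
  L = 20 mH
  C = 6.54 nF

Step 1 — Angular frequency: ω = 2π·f = 2π·1e+04 = 6.283e+04 rad/s.
Step 2 — Component impedances:
  R: Z = R = 3290 Ω
  L: Z = jωL = j·6.283e+04·0.02 = 0 + j1257 Ω
  C: Z = 1/(jωC) = -j/(ω·C) = 0 - j2434 Ω
Step 3 — Series combination: Z_total = R + L + C = 3290 - j1177 Ω = 3494∠-19.7° Ω.
Step 4 — Power factor: PF = cos(φ) = Re(Z)/|Z| = 3290/3494 = 0.9416.
Step 5 — Type: Im(Z) = -1177 ⇒ leading (phase φ = -19.7°).

PF = 0.9416 (leading, φ = -19.7°)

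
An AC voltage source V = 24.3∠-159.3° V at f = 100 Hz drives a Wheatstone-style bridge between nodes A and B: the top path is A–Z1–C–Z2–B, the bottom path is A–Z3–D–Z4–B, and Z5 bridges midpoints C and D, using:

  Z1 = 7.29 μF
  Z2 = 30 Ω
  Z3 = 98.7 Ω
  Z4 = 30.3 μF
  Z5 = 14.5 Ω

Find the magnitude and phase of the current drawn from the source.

Step 1 — Angular frequency: ω = 2π·f = 2π·100 = 628.3 rad/s.
Step 2 — Component impedances:
  Z1: Z = 1/(jωC) = -j/(ω·C) = 0 - j218.3 Ω
  Z2: Z = R = 30 Ω
  Z3: Z = R = 98.7 Ω
  Z4: Z = 1/(jωC) = -j/(ω·C) = 0 - j52.53 Ω
  Z5: Z = R = 14.5 Ω
Step 3 — Bridge requires nodal analysis (the Z5 bridge couples midpoints C and D, so the two paths cannot be reduced to a simple series/parallel combination). Setting node B to ground and injecting 1 A at node A, the 3-node admittance system at A, C, D solves to V_A = Z_AB = 98.25 - j60.45 Ω = 115.4∠-31.6° Ω.
Step 4 — Source phasor: V = 24.3∠-159.3° V = -22.73 - j8.589 V.
Step 5 — Ohm's law: I = V / Z_total = (-22.73 - j8.589) / (98.25 - j60.45) = -0.1288 - j0.1667 A.
Step 6 — Convert to polar: |I| = 0.2106 A, ∠I = -127.7°.

I = 0.2106∠-127.7° A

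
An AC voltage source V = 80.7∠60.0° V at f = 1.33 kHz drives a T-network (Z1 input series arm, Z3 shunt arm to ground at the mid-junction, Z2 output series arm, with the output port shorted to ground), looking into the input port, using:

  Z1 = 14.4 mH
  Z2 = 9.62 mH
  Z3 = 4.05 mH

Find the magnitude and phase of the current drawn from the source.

Step 1 — Angular frequency: ω = 2π·f = 2π·1330 = 8357 rad/s.
Step 2 — Component impedances:
  Z1: Z = jωL = j·8357·0.0144 = 0 + j120.3 Ω
  Z2: Z = jωL = j·8357·0.00962 = 0 + j80.39 Ω
  Z3: Z = jωL = j·8357·0.00405 = 0 + j33.84 Ω
Step 3 — With the output port shorted to ground, the output series arm Z2 runs from the junction to ground; the shunt arm Z3 also runs from the junction to ground. They appear in parallel: Z3 || Z2 = 0 + j23.82 Ω.
Step 4 — Series with input arm Z1: Z_in = Z1 + (Z3 || Z2) = 0 + j144.2 Ω = 144.2∠90.0° Ω.
Step 5 — Source phasor: V = 80.7∠60.0° V = 40.35 + j69.89 V.
Step 6 — Ohm's law: I = V / Z_total = (40.35 + j69.89) / (0 + j144.2) = 0.4848 - j0.2799 A.
Step 7 — Convert to polar: |I| = 0.5598 A, ∠I = -30.0°.

I = 0.5598∠-30.0° A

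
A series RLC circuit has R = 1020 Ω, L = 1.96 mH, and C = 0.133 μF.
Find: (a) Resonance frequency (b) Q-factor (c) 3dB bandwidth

Step 1 — Resonance: ω₀ = 1/√(LC) = 1/√(0.00196·1.33e-07) = 6.194e+04 rad/s.
Step 2 — f₀ = ω₀/(2π) = 9857 Hz.
Step 3 — Series Q: Q = ω₀L/R = 6.194e+04·0.00196/1020 = 0.119.
Step 4 — Bandwidth: Δω = ω₀/Q = 5.204e+05 rad/s; BW = Δω/(2π) = 8.283e+04 Hz.

(a) f₀ = 9857 Hz  (b) Q = 0.119  (c) BW = 8.283e+04 Hz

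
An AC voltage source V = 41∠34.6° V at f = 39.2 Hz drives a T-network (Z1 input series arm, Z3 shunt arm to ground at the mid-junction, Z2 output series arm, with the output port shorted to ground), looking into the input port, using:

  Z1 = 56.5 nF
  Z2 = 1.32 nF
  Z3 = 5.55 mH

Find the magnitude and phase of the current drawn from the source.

Step 1 — Angular frequency: ω = 2π·f = 2π·39.2 = 246.3 rad/s.
Step 2 — Component impedances:
  Z1: Z = 1/(jωC) = -j/(ω·C) = 0 - j7.186e+04 Ω
  Z2: Z = 1/(jωC) = -j/(ω·C) = 0 - j3.076e+06 Ω
  Z3: Z = jωL = j·246.3·0.00555 = 0 + j1.367 Ω
Step 3 — With the output port shorted to ground, the output series arm Z2 runs from the junction to ground; the shunt arm Z3 also runs from the junction to ground. They appear in parallel: Z3 || Z2 = 0 + j1.367 Ω.
Step 4 — Series with input arm Z1: Z_in = Z1 + (Z3 || Z2) = 0 - j7.186e+04 Ω = 7.186e+04∠-90.0° Ω.
Step 5 — Source phasor: V = 41∠34.6° V = 33.75 + j23.28 V.
Step 6 — Ohm's law: I = V / Z_total = (33.75 + j23.28) / (0 - j7.186e+04) = -0.000324 + j0.0004697 A.
Step 7 — Convert to polar: |I| = 0.0005706 A, ∠I = 124.6°.

I = 0.0005706∠124.6° A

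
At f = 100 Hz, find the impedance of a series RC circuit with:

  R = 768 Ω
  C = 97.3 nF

Step 1 — Angular frequency: ω = 2π·f = 2π·100 = 628.3 rad/s.
Step 2 — Component impedances:
  R: Z = R = 768 Ω
  C: Z = 1/(jωC) = -j/(ω·C) = 0 - j1.636e+04 Ω
Step 3 — Series combination: Z_total = R + C = 768 - j1.636e+04 Ω = 1.638e+04∠-87.3° Ω.

Z = 768 - j1.636e+04 Ω = 1.638e+04∠-87.3° Ω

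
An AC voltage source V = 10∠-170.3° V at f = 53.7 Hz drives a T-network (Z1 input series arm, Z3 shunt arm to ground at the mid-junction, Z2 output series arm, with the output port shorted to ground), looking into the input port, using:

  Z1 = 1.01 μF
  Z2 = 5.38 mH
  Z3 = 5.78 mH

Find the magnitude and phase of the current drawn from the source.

Step 1 — Angular frequency: ω = 2π·f = 2π·53.7 = 337.4 rad/s.
Step 2 — Component impedances:
  Z1: Z = 1/(jωC) = -j/(ω·C) = 0 - j2934 Ω
  Z2: Z = jωL = j·337.4·0.00538 = 0 + j1.815 Ω
  Z3: Z = jωL = j·337.4·0.00578 = 0 + j1.95 Ω
Step 3 — With the output port shorted to ground, the output series arm Z2 runs from the junction to ground; the shunt arm Z3 also runs from the junction to ground. They appear in parallel: Z3 || Z2 = 0 + j0.9402 Ω.
Step 4 — Series with input arm Z1: Z_in = Z1 + (Z3 || Z2) = 0 - j2933 Ω = 2933∠-90.0° Ω.
Step 5 — Source phasor: V = 10∠-170.3° V = -9.857 - j1.685 V.
Step 6 — Ohm's law: I = V / Z_total = (-9.857 - j1.685) / (0 - j2933) = 0.0005744 - j0.00336 A.
Step 7 — Convert to polar: |I| = 0.003409 A, ∠I = -80.3°.

I = 0.003409∠-80.3° A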